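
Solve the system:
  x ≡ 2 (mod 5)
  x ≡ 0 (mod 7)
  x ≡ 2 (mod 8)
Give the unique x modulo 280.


Moduli 5, 7, 8 are pairwise coprime; by CRT there is a unique solution modulo M = 5 · 7 · 8 = 280.
Solve pairwise, accumulating the modulus:
  Start with x ≡ 2 (mod 5).
  Combine with x ≡ 0 (mod 7): since gcd(5, 7) = 1, we get a unique residue mod 35.
    Write x = 2 + 5·t and substitute into x ≡ 0 (mod 7): 5·t ≡ 0 − 2 = -2 (mod 7).
    Reduce coefficients mod 7: 5·t ≡ 5 (mod 7).
    The inverse of 5 mod 7 is 3 (since 5·3 = 15 = 2·7 + 1), so t ≡ 3·5 = 15 ≡ 1 (mod 7).
    Then x = 2 + 5·1 = 7, valid modulo lcm(5, 7) = 35: x ≡ 7 (mod 35).
  Combine with x ≡ 2 (mod 8): since gcd(35, 8) = 1, we get a unique residue mod 280.
    Write x = 7 + 35·t and substitute into x ≡ 2 (mod 8): 35·t ≡ 2 − 7 = -5 (mod 8).
    Reduce coefficients mod 8: 3·t ≡ 3 (mod 8).
    The inverse of 3 mod 8 is 3 (since 3·3 = 9 = 1·8 + 1), so t ≡ 3·3 = 9 ≡ 1 (mod 8).
    Then x = 7 + 35·1 = 42, valid modulo lcm(35, 8) = 280: x ≡ 42 (mod 280).
Verify: 42 mod 5 = 2 ✓, 42 mod 7 = 0 ✓, 42 mod 8 = 2 ✓.

x ≡ 42 (mod 280).


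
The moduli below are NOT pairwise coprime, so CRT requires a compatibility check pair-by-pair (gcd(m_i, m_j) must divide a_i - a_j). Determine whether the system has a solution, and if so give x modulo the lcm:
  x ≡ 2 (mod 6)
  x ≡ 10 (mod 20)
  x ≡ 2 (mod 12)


Moduli 6, 20, 12 are not pairwise coprime, so CRT works modulo lcm(m_i) when all pairwise compatibility conditions hold.
Pairwise compatibility: gcd(m_i, m_j) must divide a_i - a_j for every pair.
Merge one congruence at a time:
  Start: x ≡ 2 (mod 6).
  Combine with x ≡ 10 (mod 20): gcd(6, 20) = 2; 10 - 2 = 8, which IS divisible by 2, so compatible.
    Write x = 2 + 6·t and substitute into x ≡ 10 (mod 20): 6·t ≡ 10 − 2 = 8 (mod 20).
    Divide the congruence (and modulus) by g = 2: 3·t ≡ 4 (mod 10).
    The inverse of 3 mod 10 is 7 (since 3·7 = 21 = 2·10 + 1), so t ≡ 7·4 = 28 ≡ 8 (mod 10).
    Then x = 2 + 6·8 = 50, valid modulo lcm(6, 20) = 60: x ≡ 50 (mod 60).
  Combine with x ≡ 2 (mod 12): gcd(60, 12) = 12; 2 - 50 = -48, which IS divisible by 12, so compatible.
    Write x = 50 + 60·t and substitute into x ≡ 2 (mod 12): 60·t ≡ 2 − 50 = -48 (mod 12).
    Divide the congruence (and modulus) by g = 12: 5·t ≡ -4 (mod 1).
    Modulo 1 every t works; take t = 0.
    Then x = 50 + 60·0 = 50, valid modulo lcm(60, 12) = 60: x ≡ 50 (mod 60).
Verify: 50 mod 6 = 2, 50 mod 20 = 10, 50 mod 12 = 2.

x ≡ 50 (mod 60).


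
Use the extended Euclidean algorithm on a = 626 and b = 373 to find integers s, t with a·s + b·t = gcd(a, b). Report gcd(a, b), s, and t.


Euclidean algorithm on (626, 373) — divide until remainder is 0:
  626 = 1 · 373 + 253
  373 = 1 · 253 + 120
  253 = 2 · 120 + 13
  120 = 9 · 13 + 3
  13 = 4 · 3 + 1
  3 = 3 · 1 + 0
gcd(626, 373) = 1.
Track Bezout coefficients alongside the remainders: start with r₀ = 626 = a·1 + b·0 (s = 1, t = 0) and r₁ = 373 = a·0 + b·1 (s = 0, t = 1); each new remainder r_{k+1} = r_{k-1} − q_k·r_k inherits s_{k+1} = s_{k-1} − q_k·s_k, t_{k+1} = t_{k-1} − q_k·t_k, so r_k = a·s_k + b·t_k at every step:
  q = 1: r = 253, s = 1 − 1·0 = 1, t = 0 − 1·1 = -1  (check: 626·1 + 373·(-1) = 253)
  q = 1: r = 120, s = 0 − 1·1 = -1, t = 1 − 1·(-1) = 2  (check: 626·(-1) + 373·2 = 120)
  q = 2: r = 13, s = 1 − 2·(-1) = 3, t = -1 − 2·2 = -5  (check: 626·3 + 373·(-5) = 13)
  q = 9: r = 3, s = -1 − 9·3 = -28, t = 2 − 9·(-5) = 47  (check: 626·(-28) + 373·47 = 3)
  q = 4: r = 1, s = 3 − 4·(-28) = 115, t = -5 − 4·47 = -193  (check: 626·115 + 373·(-193) = 1)
The row with r = 1 (the gcd) gives the Bezout coefficients s = 115, t = -193.
Result: 626 · (115) + 373 · (-193) = 1.

gcd(626, 373) = 1; s = 115, t = -193 (check: 626·115 + 373·(-193) = 1).


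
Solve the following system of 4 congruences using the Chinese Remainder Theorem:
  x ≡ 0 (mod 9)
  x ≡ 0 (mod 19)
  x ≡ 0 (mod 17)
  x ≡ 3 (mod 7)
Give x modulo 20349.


Product of moduli M = 9 · 19 · 17 · 7 = 20349.
Merge one congruence at a time:
  Start: x ≡ 0 (mod 9).
  Combine with x ≡ 0 (mod 19); new modulus lcm = 171.
    Write x = 0 + 9·t and substitute into x ≡ 0 (mod 19): 9·t ≡ 0 − 0 = 0 (mod 19).
    The inverse of 9 mod 19 is 17 (since 9·17 = 153 = 8·19 + 1), so t ≡ 17·0 = 0 ≡ 0 (mod 19).
    Then x = 0 + 9·0 = 0, valid modulo lcm(9, 19) = 171: x ≡ 0 (mod 171).
  Combine with x ≡ 0 (mod 17); new modulus lcm = 2907.
    Write x = 0 + 171·t and substitute into x ≡ 0 (mod 17): 171·t ≡ 0 − 0 = 0 (mod 17).
    Reduce coefficients mod 17: 1·t ≡ 0 (mod 17).
    So t ≡ 0 (mod 17).
    Then x = 0 + 171·0 = 0, valid modulo lcm(171, 17) = 2907: x ≡ 0 (mod 2907).
  Combine with x ≡ 3 (mod 7); new modulus lcm = 20349.
    Write x = 0 + 2907·t and substitute into x ≡ 3 (mod 7): 2907·t ≡ 3 − 0 = 3 (mod 7).
    Reduce coefficients mod 7: 2·t ≡ 3 (mod 7).
    The inverse of 2 mod 7 is 4 (since 2·4 = 8 = 1·7 + 1), so t ≡ 4·3 = 12 ≡ 5 (mod 7).
    Then x = 0 + 2907·5 = 14535, valid modulo lcm(2907, 7) = 20349: x ≡ 14535 (mod 20349).
Verify against each original: 14535 mod 9 = 0, 14535 mod 19 = 0, 14535 mod 17 = 0, 14535 mod 7 = 3.

x ≡ 14535 (mod 20349).


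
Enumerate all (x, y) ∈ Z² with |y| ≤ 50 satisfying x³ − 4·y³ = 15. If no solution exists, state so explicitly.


The equation is x³ - 4y³ = 15. For fixed y, x³ = 4·y³ + 15, so a solution requires the RHS to be a perfect cube.
Strategy: iterate y from -50 to 50, compute RHS = 4·y³ + 15, and check whether it is a (positive or negative) perfect cube.
Check small values of y:
  y = 0: RHS = 15 is not a perfect cube.
  y = 1: RHS = 19 is not a perfect cube.
  y = -1: RHS = 11 is not a perfect cube.
  y = 2: RHS = 47 is not a perfect cube.
  y = -2: RHS = -17 is not a perfect cube.
  y = 3: RHS = 123 is not a perfect cube.
  y = -3: RHS = -93 is not a perfect cube.
Continuing the search up to |y| = 50 finds no solutions either.
No (x, y) in the scanned range satisfies the equation.

No integer solutions with |y| ≤ 50.


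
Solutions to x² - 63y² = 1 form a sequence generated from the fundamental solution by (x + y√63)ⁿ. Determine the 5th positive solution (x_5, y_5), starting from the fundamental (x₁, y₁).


Step 1: Find the fundamental solution (x₁, y₁) of x² - 63y² = 1.
  Expand √63 as a continued fraction. a₀ = ⌊√63⌋ = 7; iterate m_{k+1} = d_k·a_k − m_k, d_{k+1} = (63 − m_{k+1}²)/d_k, a_{k+1} = ⌊(a₀ + m_{k+1})/d_{k+1}⌋ (starting m₀ = 0, d₀ = 1), with convergents p_k = a_k·p_{k-1} + p_{k-2}, q_k = a_k·q_{k-1} + q_{k-2} (p₋₁ = 1, q₋₁ = 0):
  k = 0: a₀ = 7; p₀/q₀ = 7/1; p₀² − 63·q₀² = 49 − 63 = -14.
  k = 1: m = 7, d = 14, a = ⌊(7 + 7)/14⌋ = 1; p/q = (1·7 + 1)/(1·1 + 0) = 8/1; p² − 63·q² = 64 − 63 = 1.
  The first convergent with p² − 63·q² = 1 gives the fundamental solution (x₁, y₁) = (8, 1).
Step 2: Apply the recurrence (x_{n+1}, y_{n+1}) = (x₁x_n + 63y₁y_n, x₁y_n + y₁x_n) repeatedly.
  From (x_1, y_1) = (8, 1): x_2 = 8·8 + 63·1·1 = 127; y_2 = 8·1 + 1·8 = 16.
  From (x_2, y_2) = (127, 16): x_3 = 8·127 + 63·1·16 = 2024; y_3 = 8·16 + 1·127 = 255.
  From (x_3, y_3) = (2024, 255): x_4 = 8·2024 + 63·1·255 = 32257; y_4 = 8·255 + 1·2024 = 4064.
  From (x_4, y_4) = (32257, 4064): x_5 = 8·32257 + 63·1·4064 = 514088; y_5 = 8·4064 + 1·32257 = 64769.
Step 3: Verify x_5² - 63·y_5² = 264286471744 - 264286471743 = 1 (should be 1). ✓

(x_1, y_1) = (8, 1); (x_5, y_5) = (514088, 64769).


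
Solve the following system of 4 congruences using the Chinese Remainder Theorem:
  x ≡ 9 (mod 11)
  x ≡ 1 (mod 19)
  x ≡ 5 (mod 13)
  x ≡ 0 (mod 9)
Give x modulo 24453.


Product of moduli M = 11 · 19 · 13 · 9 = 24453.
Merge one congruence at a time:
  Start: x ≡ 9 (mod 11).
  Combine with x ≡ 1 (mod 19); new modulus lcm = 209.
    Write x = 9 + 11·t and substitute into x ≡ 1 (mod 19): 11·t ≡ 1 − 9 = -8 (mod 19).
    Reduce coefficients mod 19: 11·t ≡ 11 (mod 19).
    The inverse of 11 mod 19 is 7 (since 11·7 = 77 = 4·19 + 1), so t ≡ 7·11 = 77 ≡ 1 (mod 19).
    Then x = 9 + 11·1 = 20, valid modulo lcm(11, 19) = 209: x ≡ 20 (mod 209).
  Combine with x ≡ 5 (mod 13); new modulus lcm = 2717.
    Write x = 20 + 209·t and substitute into x ≡ 5 (mod 13): 209·t ≡ 5 − 20 = -15 (mod 13).
    Reduce coefficients mod 13: 1·t ≡ 11 (mod 13).
    So t ≡ 11 (mod 13).
    Then x = 20 + 209·11 = 2319, valid modulo lcm(209, 13) = 2717: x ≡ 2319 (mod 2717).
  Combine with x ≡ 0 (mod 9); new modulus lcm = 24453.
    Write x = 2319 + 2717·t and substitute into x ≡ 0 (mod 9): 2717·t ≡ 0 − 2319 = -2319 (mod 9).
    Reduce coefficients mod 9: 8·t ≡ 3 (mod 9).
    The inverse of 8 mod 9 is 8 (since 8·8 = 64 = 7·9 + 1), so t ≡ 8·3 = 24 ≡ 6 (mod 9).
    Then x = 2319 + 2717·6 = 18621, valid modulo lcm(2717, 9) = 24453: x ≡ 18621 (mod 24453).
Verify against each original: 18621 mod 11 = 9, 18621 mod 19 = 1, 18621 mod 13 = 5, 18621 mod 9 = 0.

x ≡ 18621 (mod 24453).


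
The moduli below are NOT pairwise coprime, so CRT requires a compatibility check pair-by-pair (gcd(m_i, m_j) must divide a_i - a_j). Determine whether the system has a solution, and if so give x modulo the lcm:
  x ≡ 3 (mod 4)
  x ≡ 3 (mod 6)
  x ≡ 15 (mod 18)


Moduli 4, 6, 18 are not pairwise coprime, so CRT works modulo lcm(m_i) when all pairwise compatibility conditions hold.
Pairwise compatibility: gcd(m_i, m_j) must divide a_i - a_j for every pair.
Merge one congruence at a time:
  Start: x ≡ 3 (mod 4).
  Combine with x ≡ 3 (mod 6): gcd(4, 6) = 2; 3 - 3 = 0, which IS divisible by 2, so compatible.
    Write x = 3 + 4·t and substitute into x ≡ 3 (mod 6): 4·t ≡ 3 − 3 = 0 (mod 6).
    Divide the congruence (and modulus) by g = 2: 2·t ≡ 0 (mod 3).
    The inverse of 2 mod 3 is 2 (since 2·2 = 4 = 1·3 + 1), so t ≡ 2·0 = 0 ≡ 0 (mod 3).
    Then x = 3 + 4·0 = 3, valid modulo lcm(4, 6) = 12: x ≡ 3 (mod 12).
  Combine with x ≡ 15 (mod 18): gcd(12, 18) = 6; 15 - 3 = 12, which IS divisible by 6, so compatible.
    Write x = 3 + 12·t and substitute into x ≡ 15 (mod 18): 12·t ≡ 15 − 3 = 12 (mod 18).
    Divide the congruence (and modulus) by g = 6: 2·t ≡ 2 (mod 3).
    The inverse of 2 mod 3 is 2 (since 2·2 = 4 = 1·3 + 1), so t ≡ 2·2 = 4 ≡ 1 (mod 3).
    Then x = 3 + 12·1 = 15, valid modulo lcm(12, 18) = 36: x ≡ 15 (mod 36).
Verify: 15 mod 4 = 3, 15 mod 6 = 3, 15 mod 18 = 15.

x ≡ 15 (mod 36).


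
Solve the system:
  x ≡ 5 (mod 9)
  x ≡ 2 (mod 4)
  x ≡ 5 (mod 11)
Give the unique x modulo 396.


Moduli 9, 4, 11 are pairwise coprime; by CRT there is a unique solution modulo M = 9 · 4 · 11 = 396.
Solve pairwise, accumulating the modulus:
  Start with x ≡ 5 (mod 9).
  Combine with x ≡ 2 (mod 4): since gcd(9, 4) = 1, we get a unique residue mod 36.
    Write x = 5 + 9·t and substitute into x ≡ 2 (mod 4): 9·t ≡ 2 − 5 = -3 (mod 4).
    Reduce coefficients mod 4: 1·t ≡ 1 (mod 4).
    So t ≡ 1 (mod 4).
    Then x = 5 + 9·1 = 14, valid modulo lcm(9, 4) = 36: x ≡ 14 (mod 36).
  Combine with x ≡ 5 (mod 11): since gcd(36, 11) = 1, we get a unique residue mod 396.
    Write x = 14 + 36·t and substitute into x ≡ 5 (mod 11): 36·t ≡ 5 − 14 = -9 (mod 11).
    Reduce coefficients mod 11: 3·t ≡ 2 (mod 11).
    The inverse of 3 mod 11 is 4 (since 3·4 = 12 = 1·11 + 1), so t ≡ 4·2 = 8 ≡ 8 (mod 11).
    Then x = 14 + 36·8 = 302, valid modulo lcm(36, 11) = 396: x ≡ 302 (mod 396).
Verify: 302 mod 9 = 5 ✓, 302 mod 4 = 2 ✓, 302 mod 11 = 5 ✓.

x ≡ 302 (mod 396).


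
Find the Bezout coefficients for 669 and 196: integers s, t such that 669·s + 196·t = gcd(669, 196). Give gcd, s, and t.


Euclidean algorithm on (669, 196) — divide until remainder is 0:
  669 = 3 · 196 + 81
  196 = 2 · 81 + 34
  81 = 2 · 34 + 13
  34 = 2 · 13 + 8
  13 = 1 · 8 + 5
  8 = 1 · 5 + 3
  5 = 1 · 3 + 2
  3 = 1 · 2 + 1
  2 = 2 · 1 + 0
gcd(669, 196) = 1.
Track Bezout coefficients alongside the remainders: start with r₀ = 669 = a·1 + b·0 (s = 1, t = 0) and r₁ = 196 = a·0 + b·1 (s = 0, t = 1); each new remainder r_{k+1} = r_{k-1} − q_k·r_k inherits s_{k+1} = s_{k-1} − q_k·s_k, t_{k+1} = t_{k-1} − q_k·t_k, so r_k = a·s_k + b·t_k at every step:
  q = 3: r = 81, s = 1 − 3·0 = 1, t = 0 − 3·1 = -3  (check: 669·1 + 196·(-3) = 81)
  q = 2: r = 34, s = 0 − 2·1 = -2, t = 1 − 2·(-3) = 7  (check: 669·(-2) + 196·7 = 34)
  q = 2: r = 13, s = 1 − 2·(-2) = 5, t = -3 − 2·7 = -17  (check: 669·5 + 196·(-17) = 13)
  q = 2: r = 8, s = -2 − 2·5 = -12, t = 7 − 2·(-17) = 41  (check: 669·(-12) + 196·41 = 8)
  q = 1: r = 5, s = 5 − 1·(-12) = 17, t = -17 − 1·41 = -58  (check: 669·17 + 196·(-58) = 5)
  q = 1: r = 3, s = -12 − 1·17 = -29, t = 41 − 1·(-58) = 99  (check: 669·(-29) + 196·99 = 3)
  q = 1: r = 2, s = 17 − 1·(-29) = 46, t = -58 − 1·99 = -157  (check: 669·46 + 196·(-157) = 2)
  q = 1: r = 1, s = -29 − 1·46 = -75, t = 99 − 1·(-157) = 256  (check: 669·(-75) + 196·256 = 1)
The row with r = 1 (the gcd) gives the Bezout coefficients s = -75, t = 256.
Result: 669 · (-75) + 196 · (256) = 1.

gcd(669, 196) = 1; s = -75, t = 256 (check: 669·(-75) + 196·256 = 1).


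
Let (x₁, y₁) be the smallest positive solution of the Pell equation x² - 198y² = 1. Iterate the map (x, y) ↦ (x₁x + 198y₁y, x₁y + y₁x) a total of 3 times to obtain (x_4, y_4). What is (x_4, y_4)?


Step 1: Find the fundamental solution (x₁, y₁) of x² - 198y² = 1.
  Expand √198 as a continued fraction. a₀ = ⌊√198⌋ = 14; iterate m_{k+1} = d_k·a_k − m_k, d_{k+1} = (198 − m_{k+1}²)/d_k, a_{k+1} = ⌊(a₀ + m_{k+1})/d_{k+1}⌋ (starting m₀ = 0, d₀ = 1), with convergents p_k = a_k·p_{k-1} + p_{k-2}, q_k = a_k·q_{k-1} + q_{k-2} (p₋₁ = 1, q₋₁ = 0):
  k = 0: a₀ = 14; p₀/q₀ = 14/1; p₀² − 198·q₀² = 196 − 198 = -2.
  k = 1: m = 14, d = 2, a = ⌊(14 + 14)/2⌋ = 14; p/q = (14·14 + 1)/(14·1 + 0) = 197/14; p² − 198·q² = 38809 − 38808 = 1.
  The first convergent with p² − 198·q² = 1 gives the fundamental solution (x₁, y₁) = (197, 14).
Step 2: Apply the recurrence (x_{n+1}, y_{n+1}) = (x₁x_n + 198y₁y_n, x₁y_n + y₁x_n) repeatedly.
  From (x_1, y_1) = (197, 14): x_2 = 197·197 + 198·14·14 = 77617; y_2 = 197·14 + 14·197 = 5516.
  From (x_2, y_2) = (77617, 5516): x_3 = 197·77617 + 198·14·5516 = 30580901; y_3 = 197·5516 + 14·77617 = 2173290.
  From (x_3, y_3) = (30580901, 2173290): x_4 = 197·30580901 + 198·14·2173290 = 12048797377; y_4 = 197·2173290 + 14·30580901 = 856270744.
Step 3: Verify x_4² - 198·y_4² = 145173518232002080129 - 145173518232002080128 = 1 (should be 1). ✓

(x_1, y_1) = (197, 14); (x_4, y_4) = (12048797377, 856270744).


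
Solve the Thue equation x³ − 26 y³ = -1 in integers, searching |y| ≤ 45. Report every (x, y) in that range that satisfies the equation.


The equation is x³ - 26y³ = -1. For fixed y, x³ = 26·y³ − 1, so a solution requires the RHS to be a perfect cube.
Strategy: iterate y from -45 to 45, compute RHS = 26·y³ − 1, and check whether it is a (positive or negative) perfect cube.
Check small values of y:
  y = 0: RHS = -1 = (-1)³ ⇒ x = -1 works.
  y = 1: RHS = 25 is not a perfect cube.
  y = -1: RHS = -27 = (-3)³ ⇒ x = -3 works.
  y = 2: RHS = 207 is not a perfect cube.
  y = -2: RHS = -209 is not a perfect cube.
  y = 3: RHS = 701 is not a perfect cube.
  y = -3: RHS = -703 is not a perfect cube.
Continuing the search up to |y| = 45 finds no further solutions beyond those listed.
Collected solutions: (-1, 0), (-3, -1).

Solutions (with |y| ≤ 45): (-1, 0), (-3, -1).


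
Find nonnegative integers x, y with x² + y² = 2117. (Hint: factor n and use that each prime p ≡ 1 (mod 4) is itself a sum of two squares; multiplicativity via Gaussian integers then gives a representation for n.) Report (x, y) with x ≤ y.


Step 1: Factor n = 2117 = 29 · 73.
Step 2: Check the mod-4 condition on each prime factor: 29 ≡ 1 (mod 4), exponent 1; 73 ≡ 1 (mod 4), exponent 1.
All primes ≡ 3 (mod 4) appear to even exponent (or don't appear), so by the two-squares theorem n IS expressible as a sum of two squares.
Step 3: Build a representation. Here n = 29 · 73 is a product of primes ≡ 1 (mod 4). Each prime p ≡ 1 (mod 4) is itself a sum of two squares; find a² by testing p − a² for a perfect square:
  29: 29 − 1² = 28, 29 − 2² = 25 = 5² ⇒ 29 = 2² + 5².
  73: 73 − 1² = 72, 73 − 2² = 69, 73 − 3² = 64 = 8² ⇒ 73 = 3² + 8².
  Combine using the Brahmagupta–Fibonacci identity (a² + b²)(c² + d²) = (ac − bd)² + (ad + bc)² = (ac + bd)² + (ad − bc)²:
  29 · 73 = 2117: from (2² + 5²)(3² + 8²), take (2·3 − 5·8, 2·8 + 5·3) = (6 − 40, 16 + 15) = (-34, 31); dropping signs (only squares matter) gives (34, 31); check 34² + 31² = 1156 + 961 = 2117 ✓.
Step 4: Order so x ≤ y and verify: 31² + 34² = 961 + 1156 = 2117 = n. ✓

n = 2117 = 31² + 34² (one valid representation with x ≤ y).


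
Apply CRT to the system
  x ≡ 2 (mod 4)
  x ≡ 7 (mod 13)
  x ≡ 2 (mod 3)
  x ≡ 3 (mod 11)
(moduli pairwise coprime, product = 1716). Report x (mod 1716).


Product of moduli M = 4 · 13 · 3 · 11 = 1716.
Merge one congruence at a time:
  Start: x ≡ 2 (mod 4).
  Combine with x ≡ 7 (mod 13); new modulus lcm = 52.
    Write x = 2 + 4·t and substitute into x ≡ 7 (mod 13): 4·t ≡ 7 − 2 = 5 (mod 13).
    The inverse of 4 mod 13 is 10 (since 4·10 = 40 = 3·13 + 1), so t ≡ 10·5 = 50 ≡ 11 (mod 13).
    Then x = 2 + 4·11 = 46, valid modulo lcm(4, 13) = 52: x ≡ 46 (mod 52).
  Combine with x ≡ 2 (mod 3); new modulus lcm = 156.
    Write x = 46 + 52·t and substitute into x ≡ 2 (mod 3): 52·t ≡ 2 − 46 = -44 (mod 3).
    Reduce coefficients mod 3: 1·t ≡ 1 (mod 3).
    So t ≡ 1 (mod 3).
    Then x = 46 + 52·1 = 98, valid modulo lcm(52, 3) = 156: x ≡ 98 (mod 156).
  Combine with x ≡ 3 (mod 11); new modulus lcm = 1716.
    Write x = 98 + 156·t and substitute into x ≡ 3 (mod 11): 156·t ≡ 3 − 98 = -95 (mod 11).
    Reduce coefficients mod 11: 2·t ≡ 4 (mod 11).
    The inverse of 2 mod 11 is 6 (since 2·6 = 12 = 1·11 + 1), so t ≡ 6·4 = 24 ≡ 2 (mod 11).
    Then x = 98 + 156·2 = 410, valid modulo lcm(156, 11) = 1716: x ≡ 410 (mod 1716).
Verify against each original: 410 mod 4 = 2, 410 mod 13 = 7, 410 mod 3 = 2, 410 mod 11 = 3.

x ≡ 410 (mod 1716).


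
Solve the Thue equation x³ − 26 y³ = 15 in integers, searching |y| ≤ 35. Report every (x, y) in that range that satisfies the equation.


The equation is x³ - 26y³ = 15. For fixed y, x³ = 26·y³ + 15, so a solution requires the RHS to be a perfect cube.
Strategy: iterate y from -35 to 35, compute RHS = 26·y³ + 15, and check whether it is a (positive or negative) perfect cube.
Check small values of y:
  y = 0: RHS = 15 is not a perfect cube.
  y = 1: RHS = 41 is not a perfect cube.
  y = -1: RHS = -11 is not a perfect cube.
  y = 2: RHS = 223 is not a perfect cube.
  y = -2: RHS = -193 is not a perfect cube.
  y = 3: RHS = 717 is not a perfect cube.
  y = -3: RHS = -687 is not a perfect cube.
Continuing the search up to |y| = 35 finds no solutions either.
No (x, y) in the scanned range satisfies the equation.

No integer solutions with |y| ≤ 35.


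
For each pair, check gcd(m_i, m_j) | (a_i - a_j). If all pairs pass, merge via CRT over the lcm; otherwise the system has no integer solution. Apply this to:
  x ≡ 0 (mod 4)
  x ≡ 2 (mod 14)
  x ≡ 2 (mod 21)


Moduli 4, 14, 21 are not pairwise coprime, so CRT works modulo lcm(m_i) when all pairwise compatibility conditions hold.
Pairwise compatibility: gcd(m_i, m_j) must divide a_i - a_j for every pair.
Merge one congruence at a time:
  Start: x ≡ 0 (mod 4).
  Combine with x ≡ 2 (mod 14): gcd(4, 14) = 2; 2 - 0 = 2, which IS divisible by 2, so compatible.
    Write x = 0 + 4·t and substitute into x ≡ 2 (mod 14): 4·t ≡ 2 − 0 = 2 (mod 14).
    Divide the congruence (and modulus) by g = 2: 2·t ≡ 1 (mod 7).
    The inverse of 2 mod 7 is 4 (since 2·4 = 8 = 1·7 + 1), so t ≡ 4·1 = 4 ≡ 4 (mod 7).
    Then x = 0 + 4·4 = 16, valid modulo lcm(4, 14) = 28: x ≡ 16 (mod 28).
  Combine with x ≡ 2 (mod 21): gcd(28, 21) = 7; 2 - 16 = -14, which IS divisible by 7, so compatible.
    Write x = 16 + 28·t and substitute into x ≡ 2 (mod 21): 28·t ≡ 2 − 16 = -14 (mod 21).
    Divide the congruence (and modulus) by g = 7: 4·t ≡ -2 (mod 3).
    Reduce coefficients mod 3: 1·t ≡ 1 (mod 3).
    So t ≡ 1 (mod 3).
    Then x = 16 + 28·1 = 44, valid modulo lcm(28, 21) = 84: x ≡ 44 (mod 84).
Verify: 44 mod 4 = 0, 44 mod 14 = 2, 44 mod 21 = 2.

x ≡ 44 (mod 84).


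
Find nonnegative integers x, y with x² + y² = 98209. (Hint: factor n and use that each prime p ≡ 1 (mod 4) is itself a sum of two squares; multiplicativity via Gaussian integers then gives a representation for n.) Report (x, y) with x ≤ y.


Step 1: Factor n = 98209 = 17 · 53 · 109.
Step 2: Check the mod-4 condition on each prime factor: 17 ≡ 1 (mod 4), exponent 1; 53 ≡ 1 (mod 4), exponent 1; 109 ≡ 1 (mod 4), exponent 1.
All primes ≡ 3 (mod 4) appear to even exponent (or don't appear), so by the two-squares theorem n IS expressible as a sum of two squares.
Step 3: Build a representation. Here n = 17 · 53 · 109 is a product of primes ≡ 1 (mod 4). Each prime p ≡ 1 (mod 4) is itself a sum of two squares; find a² by testing p − a² for a perfect square:
  17: 17 − 1² = 16 = 4² ⇒ 17 = 1² + 4².
  53: 53 − 1² = 52, 53 − 2² = 49 = 7² ⇒ 53 = 2² + 7².
  109: 109 − 1² = 108, 109 − 2² = 105, 109 − 3² = 100 = 10² ⇒ 109 = 3² + 10².
  Combine using the Brahmagupta–Fibonacci identity (a² + b²)(c² + d²) = (ac − bd)² + (ad + bc)² = (ac + bd)² + (ad − bc)²:
  17 · 53 = 901: from (1² + 4²)(2² + 7²), take (1·2 − 4·7, 1·7 + 4·2) = (2 − 28, 7 + 8) = (-26, 15); dropping signs (only squares matter) gives (26, 15); check 26² + 15² = 676 + 225 = 901 ✓.
  901 · 109 = 98209: from (26² + 15²)(3² + 10²), take (26·3 − 15·10, 26·10 + 15·3) = (78 − 150, 260 + 45) = (-72, 305); dropping signs (only squares matter) gives (72, 305); check 72² + 305² = 5184 + 93025 = 98209 ✓.
Step 4: Order so x ≤ y and verify: 72² + 305² = 5184 + 93025 = 98209 = n. ✓

n = 98209 = 72² + 305² (one valid representation with x ≤ y).


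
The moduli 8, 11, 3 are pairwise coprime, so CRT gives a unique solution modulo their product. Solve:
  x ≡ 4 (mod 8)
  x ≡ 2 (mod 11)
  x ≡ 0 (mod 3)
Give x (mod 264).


Moduli 8, 11, 3 are pairwise coprime; by CRT there is a unique solution modulo M = 8 · 11 · 3 = 264.
Solve pairwise, accumulating the modulus:
  Start with x ≡ 4 (mod 8).
  Combine with x ≡ 2 (mod 11): since gcd(8, 11) = 1, we get a unique residue mod 88.
    Write x = 4 + 8·t and substitute into x ≡ 2 (mod 11): 8·t ≡ 2 − 4 = -2 (mod 11).
    Reduce coefficients mod 11: 8·t ≡ 9 (mod 11).
    The inverse of 8 mod 11 is 7 (since 8·7 = 56 = 5·11 + 1), so t ≡ 7·9 = 63 ≡ 8 (mod 11).
    Then x = 4 + 8·8 = 68, valid modulo lcm(8, 11) = 88: x ≡ 68 (mod 88).
  Combine with x ≡ 0 (mod 3): since gcd(88, 3) = 1, we get a unique residue mod 264.
    Write x = 68 + 88·t and substitute into x ≡ 0 (mod 3): 88·t ≡ 0 − 68 = -68 (mod 3).
    Reduce coefficients mod 3: 1·t ≡ 1 (mod 3).
    So t ≡ 1 (mod 3).
    Then x = 68 + 88·1 = 156, valid modulo lcm(88, 3) = 264: x ≡ 156 (mod 264).
Verify: 156 mod 8 = 4 ✓, 156 mod 11 = 2 ✓, 156 mod 3 = 0 ✓.

x ≡ 156 (mod 264).


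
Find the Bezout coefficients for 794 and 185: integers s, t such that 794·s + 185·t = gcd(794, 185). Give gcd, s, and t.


Euclidean algorithm on (794, 185) — divide until remainder is 0:
  794 = 4 · 185 + 54
  185 = 3 · 54 + 23
  54 = 2 · 23 + 8
  23 = 2 · 8 + 7
  8 = 1 · 7 + 1
  7 = 7 · 1 + 0
gcd(794, 185) = 1.
Track Bezout coefficients alongside the remainders: start with r₀ = 794 = a·1 + b·0 (s = 1, t = 0) and r₁ = 185 = a·0 + b·1 (s = 0, t = 1); each new remainder r_{k+1} = r_{k-1} − q_k·r_k inherits s_{k+1} = s_{k-1} − q_k·s_k, t_{k+1} = t_{k-1} − q_k·t_k, so r_k = a·s_k + b·t_k at every step:
  q = 4: r = 54, s = 1 − 4·0 = 1, t = 0 − 4·1 = -4  (check: 794·1 + 185·(-4) = 54)
  q = 3: r = 23, s = 0 − 3·1 = -3, t = 1 − 3·(-4) = 13  (check: 794·(-3) + 185·13 = 23)
  q = 2: r = 8, s = 1 − 2·(-3) = 7, t = -4 − 2·13 = -30  (check: 794·7 + 185·(-30) = 8)
  q = 2: r = 7, s = -3 − 2·7 = -17, t = 13 − 2·(-30) = 73  (check: 794·(-17) + 185·73 = 7)
  q = 1: r = 1, s = 7 − 1·(-17) = 24, t = -30 − 1·73 = -103  (check: 794·24 + 185·(-103) = 1)
The row with r = 1 (the gcd) gives the Bezout coefficients s = 24, t = -103.
Result: 794 · (24) + 185 · (-103) = 1.

gcd(794, 185) = 1; s = 24, t = -103 (check: 794·24 + 185·(-103) = 1).


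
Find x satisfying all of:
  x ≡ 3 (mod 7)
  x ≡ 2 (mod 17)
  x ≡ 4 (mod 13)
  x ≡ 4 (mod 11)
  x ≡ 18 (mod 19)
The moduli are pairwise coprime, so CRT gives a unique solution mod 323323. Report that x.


Product of moduli M = 7 · 17 · 13 · 11 · 19 = 323323.
Merge one congruence at a time:
  Start: x ≡ 3 (mod 7).
  Combine with x ≡ 2 (mod 17); new modulus lcm = 119.
    Write x = 3 + 7·t and substitute into x ≡ 2 (mod 17): 7·t ≡ 2 − 3 = -1 (mod 17).
    Reduce coefficients mod 17: 7·t ≡ 16 (mod 17).
    The inverse of 7 mod 17 is 5 (since 7·5 = 35 = 2·17 + 1), so t ≡ 5·16 = 80 ≡ 12 (mod 17).
    Then x = 3 + 7·12 = 87, valid modulo lcm(7, 17) = 119: x ≡ 87 (mod 119).
  Combine with x ≡ 4 (mod 13); new modulus lcm = 1547.
    Write x = 87 + 119·t and substitute into x ≡ 4 (mod 13): 119·t ≡ 4 − 87 = -83 (mod 13).
    Reduce coefficients mod 13: 2·t ≡ 8 (mod 13).
    The inverse of 2 mod 13 is 7 (since 2·7 = 14 = 1·13 + 1), so t ≡ 7·8 = 56 ≡ 4 (mod 13).
    Then x = 87 + 119·4 = 563, valid modulo lcm(119, 13) = 1547: x ≡ 563 (mod 1547).
  Combine with x ≡ 4 (mod 11); new modulus lcm = 17017.
    Write x = 563 + 1547·t and substitute into x ≡ 4 (mod 11): 1547·t ≡ 4 − 563 = -559 (mod 11).
    Reduce coefficients mod 11: 7·t ≡ 2 (mod 11).
    The inverse of 7 mod 11 is 8 (since 7·8 = 56 = 5·11 + 1), so t ≡ 8·2 = 16 ≡ 5 (mod 11).
    Then x = 563 + 1547·5 = 8298, valid modulo lcm(1547, 11) = 17017: x ≡ 8298 (mod 17017).
  Combine with x ≡ 18 (mod 19); new modulus lcm = 323323.
    Write x = 8298 + 17017·t and substitute into x ≡ 18 (mod 19): 17017·t ≡ 18 − 8298 = -8280 (mod 19).
    Reduce coefficients mod 19: 12·t ≡ 4 (mod 19).
    The inverse of 12 mod 19 is 8 (since 12·8 = 96 = 5·19 + 1), so t ≡ 8·4 = 32 ≡ 13 (mod 19).
    Then x = 8298 + 17017·13 = 229519, valid modulo lcm(17017, 19) = 323323: x ≡ 229519 (mod 323323).
Verify against each original: 229519 mod 7 = 3, 229519 mod 17 = 2, 229519 mod 13 = 4, 229519 mod 11 = 4, 229519 mod 19 = 18.

x ≡ 229519 (mod 323323).


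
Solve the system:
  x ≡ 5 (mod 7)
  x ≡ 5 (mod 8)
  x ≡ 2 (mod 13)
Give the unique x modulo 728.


Moduli 7, 8, 13 are pairwise coprime; by CRT there is a unique solution modulo M = 7 · 8 · 13 = 728.
Solve pairwise, accumulating the modulus:
  Start with x ≡ 5 (mod 7).
  Combine with x ≡ 5 (mod 8): since gcd(7, 8) = 1, we get a unique residue mod 56.
    Write x = 5 + 7·t and substitute into x ≡ 5 (mod 8): 7·t ≡ 5 − 5 = 0 (mod 8).
    The inverse of 7 mod 8 is 7 (since 7·7 = 49 = 6·8 + 1), so t ≡ 7·0 = 0 ≡ 0 (mod 8).
    Then x = 5 + 7·0 = 5, valid modulo lcm(7, 8) = 56: x ≡ 5 (mod 56).
  Combine with x ≡ 2 (mod 13): since gcd(56, 13) = 1, we get a unique residue mod 728.
    Write x = 5 + 56·t and substitute into x ≡ 2 (mod 13): 56·t ≡ 2 − 5 = -3 (mod 13).
    Reduce coefficients mod 13: 4·t ≡ 10 (mod 13).
    The inverse of 4 mod 13 is 10 (since 4·10 = 40 = 3·13 + 1), so t ≡ 10·10 = 100 ≡ 9 (mod 13).
    Then x = 5 + 56·9 = 509, valid modulo lcm(56, 13) = 728: x ≡ 509 (mod 728).
Verify: 509 mod 7 = 5 ✓, 509 mod 8 = 5 ✓, 509 mod 13 = 2 ✓.

x ≡ 509 (mod 728).


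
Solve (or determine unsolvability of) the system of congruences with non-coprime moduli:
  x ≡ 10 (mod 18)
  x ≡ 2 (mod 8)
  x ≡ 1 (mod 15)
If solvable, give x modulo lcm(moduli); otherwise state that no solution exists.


Moduli 18, 8, 15 are not pairwise coprime, so CRT works modulo lcm(m_i) when all pairwise compatibility conditions hold.
Pairwise compatibility: gcd(m_i, m_j) must divide a_i - a_j for every pair.
Merge one congruence at a time:
  Start: x ≡ 10 (mod 18).
  Combine with x ≡ 2 (mod 8): gcd(18, 8) = 2; 2 - 10 = -8, which IS divisible by 2, so compatible.
    Write x = 10 + 18·t and substitute into x ≡ 2 (mod 8): 18·t ≡ 2 − 10 = -8 (mod 8).
    Divide the congruence (and modulus) by g = 2: 9·t ≡ -4 (mod 4).
    Reduce coefficients mod 4: 1·t ≡ 0 (mod 4).
    So t ≡ 0 (mod 4).
    Then x = 10 + 18·0 = 10, valid modulo lcm(18, 8) = 72: x ≡ 10 (mod 72).
  Combine with x ≡ 1 (mod 15): gcd(72, 15) = 3; 1 - 10 = -9, which IS divisible by 3, so compatible.
    Write x = 10 + 72·t and substitute into x ≡ 1 (mod 15): 72·t ≡ 1 − 10 = -9 (mod 15).
    Divide the congruence (and modulus) by g = 3: 24·t ≡ -3 (mod 5).
    Reduce coefficients mod 5: 4·t ≡ 2 (mod 5).
    The inverse of 4 mod 5 is 4 (since 4·4 = 16 = 3·5 + 1), so t ≡ 4·2 = 8 ≡ 3 (mod 5).
    Then x = 10 + 72·3 = 226, valid modulo lcm(72, 15) = 360: x ≡ 226 (mod 360).
Verify: 226 mod 18 = 10, 226 mod 8 = 2, 226 mod 15 = 1.

x ≡ 226 (mod 360).


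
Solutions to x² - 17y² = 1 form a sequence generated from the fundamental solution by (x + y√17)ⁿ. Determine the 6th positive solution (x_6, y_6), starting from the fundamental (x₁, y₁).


Step 1: Find the fundamental solution (x₁, y₁) of x² - 17y² = 1.
  Expand √17 as a continued fraction. a₀ = ⌊√17⌋ = 4; iterate m_{k+1} = d_k·a_k − m_k, d_{k+1} = (17 − m_{k+1}²)/d_k, a_{k+1} = ⌊(a₀ + m_{k+1})/d_{k+1}⌋ (starting m₀ = 0, d₀ = 1), with convergents p_k = a_k·p_{k-1} + p_{k-2}, q_k = a_k·q_{k-1} + q_{k-2} (p₋₁ = 1, q₋₁ = 0):
  k = 0: a₀ = 4; p₀/q₀ = 4/1; p₀² − 17·q₀² = 16 − 17 = -1.
  k = 1: m = 4, d = 1, a = ⌊(4 + 4)/1⌋ = 8; p/q = (8·4 + 1)/(8·1 + 0) = 33/8; p² − 17·q² = 1089 − 1088 = 1.
  The first convergent with p² − 17·q² = 1 gives the fundamental solution (x₁, y₁) = (33, 8).
Step 2: Apply the recurrence (x_{n+1}, y_{n+1}) = (x₁x_n + 17y₁y_n, x₁y_n + y₁x_n) repeatedly.
  From (x_1, y_1) = (33, 8): x_2 = 33·33 + 17·8·8 = 2177; y_2 = 33·8 + 8·33 = 528.
  From (x_2, y_2) = (2177, 528): x_3 = 33·2177 + 17·8·528 = 143649; y_3 = 33·528 + 8·2177 = 34840.
  From (x_3, y_3) = (143649, 34840): x_4 = 33·143649 + 17·8·34840 = 9478657; y_4 = 33·34840 + 8·143649 = 2298912.
  From (x_4, y_4) = (9478657, 2298912): x_5 = 33·9478657 + 17·8·2298912 = 625447713; y_5 = 33·2298912 + 8·9478657 = 151693352.
  From (x_5, y_5) = (625447713, 151693352): x_6 = 33·625447713 + 17·8·151693352 = 41270070401; y_6 = 33·151693352 + 8·625447713 = 10009462320.
Step 3: Verify x_6² - 17·y_6² = 1703218710903496300801 - 1703218710903496300800 = 1 (should be 1). ✓

(x_1, y_1) = (33, 8); (x_6, y_6) = (41270070401, 10009462320).


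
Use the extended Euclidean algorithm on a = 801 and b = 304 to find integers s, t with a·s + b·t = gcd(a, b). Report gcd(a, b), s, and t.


Euclidean algorithm on (801, 304) — divide until remainder is 0:
  801 = 2 · 304 + 193
  304 = 1 · 193 + 111
  193 = 1 · 111 + 82
  111 = 1 · 82 + 29
  82 = 2 · 29 + 24
  29 = 1 · 24 + 5
  24 = 4 · 5 + 4
  5 = 1 · 4 + 1
  4 = 4 · 1 + 0
gcd(801, 304) = 1.
Track Bezout coefficients alongside the remainders: start with r₀ = 801 = a·1 + b·0 (s = 1, t = 0) and r₁ = 304 = a·0 + b·1 (s = 0, t = 1); each new remainder r_{k+1} = r_{k-1} − q_k·r_k inherits s_{k+1} = s_{k-1} − q_k·s_k, t_{k+1} = t_{k-1} − q_k·t_k, so r_k = a·s_k + b·t_k at every step:
  q = 2: r = 193, s = 1 − 2·0 = 1, t = 0 − 2·1 = -2  (check: 801·1 + 304·(-2) = 193)
  q = 1: r = 111, s = 0 − 1·1 = -1, t = 1 − 1·(-2) = 3  (check: 801·(-1) + 304·3 = 111)
  q = 1: r = 82, s = 1 − 1·(-1) = 2, t = -2 − 1·3 = -5  (check: 801·2 + 304·(-5) = 82)
  q = 1: r = 29, s = -1 − 1·2 = -3, t = 3 − 1·(-5) = 8  (check: 801·(-3) + 304·8 = 29)
  q = 2: r = 24, s = 2 − 2·(-3) = 8, t = -5 − 2·8 = -21  (check: 801·8 + 304·(-21) = 24)
  q = 1: r = 5, s = -3 − 1·8 = -11, t = 8 − 1·(-21) = 29  (check: 801·(-11) + 304·29 = 5)
  q = 4: r = 4, s = 8 − 4·(-11) = 52, t = -21 − 4·29 = -137  (check: 801·52 + 304·(-137) = 4)
  q = 1: r = 1, s = -11 − 1·52 = -63, t = 29 − 1·(-137) = 166  (check: 801·(-63) + 304·166 = 1)
The row with r = 1 (the gcd) gives the Bezout coefficients s = -63, t = 166.
Result: 801 · (-63) + 304 · (166) = 1.

gcd(801, 304) = 1; s = -63, t = 166 (check: 801·(-63) + 304·166 = 1).


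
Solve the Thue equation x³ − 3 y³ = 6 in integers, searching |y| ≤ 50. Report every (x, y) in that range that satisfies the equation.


The equation is x³ - 3y³ = 6. For fixed y, x³ = 3·y³ + 6, so a solution requires the RHS to be a perfect cube.
Strategy: iterate y from -50 to 50, compute RHS = 3·y³ + 6, and check whether it is a (positive or negative) perfect cube.
Check small values of y:
  y = 0: RHS = 6 is not a perfect cube.
  y = 1: RHS = 9 is not a perfect cube.
  y = -1: RHS = 3 is not a perfect cube.
  y = 2: RHS = 30 is not a perfect cube.
  y = -2: RHS = -18 is not a perfect cube.
  y = 3: RHS = 87 is not a perfect cube.
  y = -3: RHS = -75 is not a perfect cube.
Continuing the search up to |y| = 50 finds no solutions either.
No (x, y) in the scanned range satisfies the equation.

No integer solutions with |y| ≤ 50.


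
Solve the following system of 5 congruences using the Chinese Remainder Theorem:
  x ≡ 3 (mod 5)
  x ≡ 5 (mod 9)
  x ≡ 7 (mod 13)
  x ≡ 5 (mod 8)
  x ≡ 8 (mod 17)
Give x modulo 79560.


Product of moduli M = 5 · 9 · 13 · 8 · 17 = 79560.
Merge one congruence at a time:
  Start: x ≡ 3 (mod 5).
  Combine with x ≡ 5 (mod 9); new modulus lcm = 45.
    Write x = 3 + 5·t and substitute into x ≡ 5 (mod 9): 5·t ≡ 5 − 3 = 2 (mod 9).
    The inverse of 5 mod 9 is 2 (since 5·2 = 10 = 1·9 + 1), so t ≡ 2·2 = 4 ≡ 4 (mod 9).
    Then x = 3 + 5·4 = 23, valid modulo lcm(5, 9) = 45: x ≡ 23 (mod 45).
  Combine with x ≡ 7 (mod 13); new modulus lcm = 585.
    Write x = 23 + 45·t and substitute into x ≡ 7 (mod 13): 45·t ≡ 7 − 23 = -16 (mod 13).
    Reduce coefficients mod 13: 6·t ≡ 10 (mod 13).
    The inverse of 6 mod 13 is 11 (since 6·11 = 66 = 5·13 + 1), so t ≡ 11·10 = 110 ≡ 6 (mod 13).
    Then x = 23 + 45·6 = 293, valid modulo lcm(45, 13) = 585: x ≡ 293 (mod 585).
  Combine with x ≡ 5 (mod 8); new modulus lcm = 4680.
    Write x = 293 + 585·t and substitute into x ≡ 5 (mod 8): 585·t ≡ 5 − 293 = -288 (mod 8).
    Reduce coefficients mod 8: 1·t ≡ 0 (mod 8).
    So t ≡ 0 (mod 8).
    Then x = 293 + 585·0 = 293, valid modulo lcm(585, 8) = 4680: x ≡ 293 (mod 4680).
  Combine with x ≡ 8 (mod 17); new modulus lcm = 79560.
    Write x = 293 + 4680·t and substitute into x ≡ 8 (mod 17): 4680·t ≡ 8 − 293 = -285 (mod 17).
    Reduce coefficients mod 17: 5·t ≡ 4 (mod 17).
    The inverse of 5 mod 17 is 7 (since 5·7 = 35 = 2·17 + 1), so t ≡ 7·4 = 28 ≡ 11 (mod 17).
    Then x = 293 + 4680·11 = 51773, valid modulo lcm(4680, 17) = 79560: x ≡ 51773 (mod 79560).
Verify against each original: 51773 mod 5 = 3, 51773 mod 9 = 5, 51773 mod 13 = 7, 51773 mod 8 = 5, 51773 mod 17 = 8.

x ≡ 51773 (mod 79560).


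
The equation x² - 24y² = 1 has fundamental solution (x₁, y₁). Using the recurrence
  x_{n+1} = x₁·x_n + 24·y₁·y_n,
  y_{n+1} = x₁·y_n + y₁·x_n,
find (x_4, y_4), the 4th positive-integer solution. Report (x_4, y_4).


Step 1: Find the fundamental solution (x₁, y₁) of x² - 24y² = 1.
  Expand √24 as a continued fraction. a₀ = ⌊√24⌋ = 4; iterate m_{k+1} = d_k·a_k − m_k, d_{k+1} = (24 − m_{k+1}²)/d_k, a_{k+1} = ⌊(a₀ + m_{k+1})/d_{k+1}⌋ (starting m₀ = 0, d₀ = 1), with convergents p_k = a_k·p_{k-1} + p_{k-2}, q_k = a_k·q_{k-1} + q_{k-2} (p₋₁ = 1, q₋₁ = 0):
  k = 0: a₀ = 4; p₀/q₀ = 4/1; p₀² − 24·q₀² = 16 − 24 = -8.
  k = 1: m = 4, d = 8, a = ⌊(4 + 4)/8⌋ = 1; p/q = (1·4 + 1)/(1·1 + 0) = 5/1; p² − 24·q² = 25 − 24 = 1.
  The first convergent with p² − 24·q² = 1 gives the fundamental solution (x₁, y₁) = (5, 1).
Step 2: Apply the recurrence (x_{n+1}, y_{n+1}) = (x₁x_n + 24y₁y_n, x₁y_n + y₁x_n) repeatedly.
  From (x_1, y_1) = (5, 1): x_2 = 5·5 + 24·1·1 = 49; y_2 = 5·1 + 1·5 = 10.
  From (x_2, y_2) = (49, 10): x_3 = 5·49 + 24·1·10 = 485; y_3 = 5·10 + 1·49 = 99.
  From (x_3, y_3) = (485, 99): x_4 = 5·485 + 24·1·99 = 4801; y_4 = 5·99 + 1·485 = 980.
Step 3: Verify x_4² - 24·y_4² = 23049601 - 23049600 = 1 (should be 1). ✓

(x_1, y_1) = (5, 1); (x_4, y_4) = (4801, 980).


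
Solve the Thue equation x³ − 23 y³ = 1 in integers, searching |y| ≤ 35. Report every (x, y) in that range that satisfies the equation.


The equation is x³ - 23y³ = 1. For fixed y, x³ = 23·y³ + 1, so a solution requires the RHS to be a perfect cube.
Strategy: iterate y from -35 to 35, compute RHS = 23·y³ + 1, and check whether it is a (positive or negative) perfect cube.
Check small values of y:
  y = 0: RHS = 1 = (1)³ ⇒ x = 1 works.
  y = 1: RHS = 24 is not a perfect cube.
  y = -1: RHS = -22 is not a perfect cube.
  y = 2: RHS = 185 is not a perfect cube.
  y = -2: RHS = -183 is not a perfect cube.
  y = 3: RHS = 622 is not a perfect cube.
  y = -3: RHS = -620 is not a perfect cube.
Continuing the search up to |y| = 35 finds no further solutions beyond those listed.
Collected solutions: (1, 0).

Solutions (with |y| ≤ 35): (1, 0).


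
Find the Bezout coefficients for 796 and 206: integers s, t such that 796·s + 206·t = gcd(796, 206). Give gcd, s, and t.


Euclidean algorithm on (796, 206) — divide until remainder is 0:
  796 = 3 · 206 + 178
  206 = 1 · 178 + 28
  178 = 6 · 28 + 10
  28 = 2 · 10 + 8
  10 = 1 · 8 + 2
  8 = 4 · 2 + 0
gcd(796, 206) = 2.
Track Bezout coefficients alongside the remainders: start with r₀ = 796 = a·1 + b·0 (s = 1, t = 0) and r₁ = 206 = a·0 + b·1 (s = 0, t = 1); each new remainder r_{k+1} = r_{k-1} − q_k·r_k inherits s_{k+1} = s_{k-1} − q_k·s_k, t_{k+1} = t_{k-1} − q_k·t_k, so r_k = a·s_k + b·t_k at every step:
  q = 3: r = 178, s = 1 − 3·0 = 1, t = 0 − 3·1 = -3  (check: 796·1 + 206·(-3) = 178)
  q = 1: r = 28, s = 0 − 1·1 = -1, t = 1 − 1·(-3) = 4  (check: 796·(-1) + 206·4 = 28)
  q = 6: r = 10, s = 1 − 6·(-1) = 7, t = -3 − 6·4 = -27  (check: 796·7 + 206·(-27) = 10)
  q = 2: r = 8, s = -1 − 2·7 = -15, t = 4 − 2·(-27) = 58  (check: 796·(-15) + 206·58 = 8)
  q = 1: r = 2, s = 7 − 1·(-15) = 22, t = -27 − 1·58 = -85  (check: 796·22 + 206·(-85) = 2)
The row with r = 2 (the gcd) gives the Bezout coefficients s = 22, t = -85.
Result: 796 · (22) + 206 · (-85) = 2.

gcd(796, 206) = 2; s = 22, t = -85 (check: 796·22 + 206·(-85) = 2).


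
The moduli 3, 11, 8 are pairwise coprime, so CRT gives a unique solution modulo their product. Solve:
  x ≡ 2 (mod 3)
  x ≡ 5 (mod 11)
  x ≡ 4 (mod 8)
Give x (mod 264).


Moduli 3, 11, 8 are pairwise coprime; by CRT there is a unique solution modulo M = 3 · 11 · 8 = 264.
Solve pairwise, accumulating the modulus:
  Start with x ≡ 2 (mod 3).
  Combine with x ≡ 5 (mod 11): since gcd(3, 11) = 1, we get a unique residue mod 33.
    Write x = 2 + 3·t and substitute into x ≡ 5 (mod 11): 3·t ≡ 5 − 2 = 3 (mod 11).
    The inverse of 3 mod 11 is 4 (since 3·4 = 12 = 1·11 + 1), so t ≡ 4·3 = 12 ≡ 1 (mod 11).
    Then x = 2 + 3·1 = 5, valid modulo lcm(3, 11) = 33: x ≡ 5 (mod 33).
  Combine with x ≡ 4 (mod 8): since gcd(33, 8) = 1, we get a unique residue mod 264.
    Write x = 5 + 33·t and substitute into x ≡ 4 (mod 8): 33·t ≡ 4 − 5 = -1 (mod 8).
    Reduce coefficients mod 8: 1·t ≡ 7 (mod 8).
    So t ≡ 7 (mod 8).
    Then x = 5 + 33·7 = 236, valid modulo lcm(33, 8) = 264: x ≡ 236 (mod 264).
Verify: 236 mod 3 = 2 ✓, 236 mod 11 = 5 ✓, 236 mod 8 = 4 ✓.

x ≡ 236 (mod 264).
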